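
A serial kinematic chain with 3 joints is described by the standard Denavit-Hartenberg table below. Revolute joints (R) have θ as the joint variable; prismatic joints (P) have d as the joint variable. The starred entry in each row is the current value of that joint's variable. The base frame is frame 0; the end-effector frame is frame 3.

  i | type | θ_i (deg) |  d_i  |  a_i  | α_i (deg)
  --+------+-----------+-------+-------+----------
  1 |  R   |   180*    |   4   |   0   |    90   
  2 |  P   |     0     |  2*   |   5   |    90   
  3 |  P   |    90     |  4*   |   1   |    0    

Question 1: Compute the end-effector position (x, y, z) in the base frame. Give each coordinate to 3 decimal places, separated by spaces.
-5.000 3.000 0.000

after link 1: o_1 = (0.0000, 0.0000, 4.0000)
after link 2: o_2 = (-5.0000, 2.0000, 4.0000)
after link 3: o_3 = (-5.0000, 3.0000, 0.0000)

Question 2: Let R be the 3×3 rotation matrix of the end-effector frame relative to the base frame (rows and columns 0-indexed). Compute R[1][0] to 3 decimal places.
End-effector x-axis (col 0 of R) = (0.0000,1.0000,0.0000)
R[1][0] = 1.0000

1.000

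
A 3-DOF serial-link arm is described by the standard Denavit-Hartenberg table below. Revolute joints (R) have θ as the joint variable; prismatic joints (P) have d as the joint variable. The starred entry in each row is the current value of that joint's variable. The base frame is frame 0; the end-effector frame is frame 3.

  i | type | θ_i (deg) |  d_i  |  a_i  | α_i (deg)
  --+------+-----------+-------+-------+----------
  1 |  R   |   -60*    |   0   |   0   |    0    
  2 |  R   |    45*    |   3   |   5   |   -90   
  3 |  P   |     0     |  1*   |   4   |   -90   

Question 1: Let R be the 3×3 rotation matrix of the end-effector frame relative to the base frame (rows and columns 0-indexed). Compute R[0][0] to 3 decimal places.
0.966

End-effector x-axis (col 0 of R) = (0.9659,-0.2588,0.0000)
R[0][0] = 0.9659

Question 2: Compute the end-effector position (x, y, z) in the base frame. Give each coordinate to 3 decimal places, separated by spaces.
after link 1: o_1 = (0.0000, 0.0000, 0.0000)
after link 2: o_2 = (4.8296, -1.2941, 3.0000)
after link 3: o_3 = (8.9522, -1.3634, 3.0000)

8.952 -1.363 3.000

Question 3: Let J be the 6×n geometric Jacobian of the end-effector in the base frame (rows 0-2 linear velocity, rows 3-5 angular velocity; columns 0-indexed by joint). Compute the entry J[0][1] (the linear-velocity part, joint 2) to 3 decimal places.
axis z_1 = (0.0000,0.0000,1.0000); lever o_n−o_1 = (8.9522,-1.3634,3.0000)
cross product → J_v[:, 1] = (1.3634,8.9522,-0.0000)
J_ω[:, 1] = z_1
entry J[0][1] = 1.3634

1.363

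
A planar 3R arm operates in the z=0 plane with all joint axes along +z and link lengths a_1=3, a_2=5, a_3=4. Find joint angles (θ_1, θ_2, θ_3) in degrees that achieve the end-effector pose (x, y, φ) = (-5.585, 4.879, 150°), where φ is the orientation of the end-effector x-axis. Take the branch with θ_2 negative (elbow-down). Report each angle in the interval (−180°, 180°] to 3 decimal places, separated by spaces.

wrist centre = target − a_3·(cos φ, sin φ) = (-2.1209, 2.8790)
cos θ_2 = (12.7869−3²−5²)/(2·3·5) = -0.7071; θ_2 = -134.9999° (elbow-down)
β = atan2(2.8790,-2.1209) = 126.3783°; ψ = atan2(-3.5355,-0.5355) = -98.6131°
θ_1 = β − ψ = 224.9913°
θ_3 = φ − θ_1 − θ_2 = 60.0085° (wrapped to (-180°,180°])

-135.009 -135.000 60.009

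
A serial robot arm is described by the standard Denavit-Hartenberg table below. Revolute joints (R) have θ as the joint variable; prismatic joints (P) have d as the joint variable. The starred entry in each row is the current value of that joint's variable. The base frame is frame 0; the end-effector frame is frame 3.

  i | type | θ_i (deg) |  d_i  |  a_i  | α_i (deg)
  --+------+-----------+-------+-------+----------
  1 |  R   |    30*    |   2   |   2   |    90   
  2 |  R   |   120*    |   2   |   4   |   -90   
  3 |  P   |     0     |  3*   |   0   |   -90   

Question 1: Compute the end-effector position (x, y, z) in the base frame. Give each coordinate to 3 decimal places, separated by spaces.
-1.250 -3.031 3.964

after link 1: o_1 = (1.7321, 1.0000, 2.0000)
after link 2: o_2 = (1.0000, -1.7321, 5.4641)
after link 3: o_3 = (-1.2500, -3.0311, 3.9641)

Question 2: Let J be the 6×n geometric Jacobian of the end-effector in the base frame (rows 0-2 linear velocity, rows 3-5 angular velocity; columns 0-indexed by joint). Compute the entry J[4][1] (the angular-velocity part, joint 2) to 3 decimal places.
axis z_1 = (0.5000,-0.8660,0.0000); lever o_n−o_1 = (-2.9821,-4.0311,1.9641)
cross product → J_v[:, 1] = (-1.7010,-0.9821,-4.5981)
J_ω[:, 1] = z_1
entry J[4][1] = -0.8660

-0.866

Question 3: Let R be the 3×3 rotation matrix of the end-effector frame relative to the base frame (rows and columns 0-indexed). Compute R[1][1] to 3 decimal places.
0.433

End-effector y-axis (col 1 of R) = (0.7500,0.4330,0.5000)
R[1][1] = 0.4330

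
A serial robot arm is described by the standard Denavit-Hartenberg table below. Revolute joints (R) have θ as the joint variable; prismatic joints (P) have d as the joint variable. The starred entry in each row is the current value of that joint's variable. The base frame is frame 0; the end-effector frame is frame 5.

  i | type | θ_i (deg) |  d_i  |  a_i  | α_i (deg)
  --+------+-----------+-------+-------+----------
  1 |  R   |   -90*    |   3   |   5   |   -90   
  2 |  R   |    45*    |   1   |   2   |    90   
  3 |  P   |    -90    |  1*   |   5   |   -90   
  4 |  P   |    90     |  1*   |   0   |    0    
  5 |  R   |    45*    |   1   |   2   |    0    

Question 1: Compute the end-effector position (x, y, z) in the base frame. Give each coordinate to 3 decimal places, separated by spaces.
after link 1: o_1 = (0.0000, -5.0000, 3.0000)
after link 2: o_2 = (1.0000, -6.4142, 1.5858)
after link 3: o_3 = (-4.0000, -7.1213, 2.2929)
after link 4: o_4 = (-4.0000, -7.8284, 1.5858)
after link 5: o_5 = (-2.5858, -7.5355, -0.1213)

-2.586 -7.536 -0.121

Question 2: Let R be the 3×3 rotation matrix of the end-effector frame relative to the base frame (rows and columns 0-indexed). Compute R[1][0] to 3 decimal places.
End-effector x-axis (col 0 of R) = (0.7071,0.5000,-0.5000)
R[1][0] = 0.5000

0.500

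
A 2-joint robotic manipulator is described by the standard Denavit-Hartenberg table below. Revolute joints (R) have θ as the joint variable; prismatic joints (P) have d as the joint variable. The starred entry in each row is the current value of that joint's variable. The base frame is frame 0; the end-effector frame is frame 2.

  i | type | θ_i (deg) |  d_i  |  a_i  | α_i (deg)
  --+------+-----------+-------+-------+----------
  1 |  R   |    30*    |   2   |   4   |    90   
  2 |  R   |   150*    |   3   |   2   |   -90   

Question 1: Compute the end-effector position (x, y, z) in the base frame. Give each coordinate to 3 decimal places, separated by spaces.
after link 1: o_1 = (3.4641, 2.0000, 2.0000)
after link 2: o_2 = (3.4641, -1.4641, 3.0000)

3.464 -1.464 3.000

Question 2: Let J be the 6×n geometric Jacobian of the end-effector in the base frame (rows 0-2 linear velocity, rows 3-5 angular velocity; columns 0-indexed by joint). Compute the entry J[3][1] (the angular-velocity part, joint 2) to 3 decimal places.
axis z_1 = (0.5000,-0.8660,0.0000); lever o_n−o_1 = (-0.0000,-3.4641,1.0000)
cross product → J_v[:, 1] = (-0.8660,-0.5000,-1.7321)
J_ω[:, 1] = z_1
entry J[3][1] = 0.5000

0.500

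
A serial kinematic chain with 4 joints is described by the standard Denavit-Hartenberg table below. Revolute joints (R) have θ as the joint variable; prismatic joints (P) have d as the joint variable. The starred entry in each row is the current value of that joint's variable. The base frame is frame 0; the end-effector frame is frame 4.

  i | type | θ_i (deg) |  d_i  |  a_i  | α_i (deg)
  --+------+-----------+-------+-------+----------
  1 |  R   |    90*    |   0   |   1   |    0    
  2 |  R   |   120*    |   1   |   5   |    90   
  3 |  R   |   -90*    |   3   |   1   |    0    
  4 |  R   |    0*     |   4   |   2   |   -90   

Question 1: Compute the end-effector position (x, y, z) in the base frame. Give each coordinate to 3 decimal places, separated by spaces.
-7.830 4.562 -2.000

after link 1: o_1 = (0.0000, 1.0000, 0.0000)
after link 2: o_2 = (-4.3301, -1.5000, 1.0000)
after link 3: o_3 = (-5.8301, 1.0981, 0.0000)
after link 4: o_4 = (-7.8301, 4.5622, -2.0000)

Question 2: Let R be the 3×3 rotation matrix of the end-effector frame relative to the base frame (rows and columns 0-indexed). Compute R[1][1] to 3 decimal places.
End-effector y-axis (col 1 of R) = (0.5000,-0.8660,-0.0000)
R[1][1] = -0.8660

-0.866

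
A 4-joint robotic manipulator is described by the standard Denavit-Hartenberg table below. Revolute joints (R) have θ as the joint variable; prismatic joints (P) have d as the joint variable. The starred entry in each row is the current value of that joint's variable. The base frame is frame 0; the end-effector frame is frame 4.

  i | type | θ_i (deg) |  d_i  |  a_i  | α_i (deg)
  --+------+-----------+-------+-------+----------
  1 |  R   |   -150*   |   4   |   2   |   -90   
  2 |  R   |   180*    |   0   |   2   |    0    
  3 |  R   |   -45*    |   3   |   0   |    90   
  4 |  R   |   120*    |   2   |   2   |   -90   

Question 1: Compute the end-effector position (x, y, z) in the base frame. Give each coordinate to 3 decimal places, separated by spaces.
0.529 -5.159 3.293

after link 1: o_1 = (-1.7321, -1.0000, 4.0000)
after link 2: o_2 = (0.0000, -0.0000, 4.0000)
after link 3: o_3 = (1.5000, -2.5981, 4.0000)
after link 4: o_4 = (0.5289, -5.1587, 3.2929)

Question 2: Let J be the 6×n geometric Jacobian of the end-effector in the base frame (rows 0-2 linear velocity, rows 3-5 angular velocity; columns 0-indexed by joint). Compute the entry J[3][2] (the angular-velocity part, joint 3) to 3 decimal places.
axis z_2 = (0.5000,-0.8660,0.0000); lever o_n−o_2 = (0.5289,-5.1587,-0.7071)
cross product → J_v[:, 2] = (0.6124,0.3536,-2.1213)
J_ω[:, 2] = z_2
entry J[3][2] = 0.5000

0.500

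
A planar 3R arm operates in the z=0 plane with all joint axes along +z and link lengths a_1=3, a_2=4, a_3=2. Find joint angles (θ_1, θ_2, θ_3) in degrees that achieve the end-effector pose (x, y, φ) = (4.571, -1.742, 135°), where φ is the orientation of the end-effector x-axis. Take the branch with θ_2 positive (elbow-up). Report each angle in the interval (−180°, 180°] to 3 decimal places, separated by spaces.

wrist centre = target − a_3·(cos φ, sin φ) = (5.9852, -3.1562)
cos θ_2 = (45.7845−3²−4²)/(2·3·4) = 0.8660; θ_2 = 30.0007° (elbow-up)
β = atan2(-3.1562,5.9852) = -27.8043°; ψ = atan2(2.0000,6.4641) = 17.1925°
θ_1 = β − ψ = -44.9968°
θ_3 = φ − θ_1 − θ_2 = 149.9961° (wrapped to (-180°,180°])

-44.997 30.001 149.996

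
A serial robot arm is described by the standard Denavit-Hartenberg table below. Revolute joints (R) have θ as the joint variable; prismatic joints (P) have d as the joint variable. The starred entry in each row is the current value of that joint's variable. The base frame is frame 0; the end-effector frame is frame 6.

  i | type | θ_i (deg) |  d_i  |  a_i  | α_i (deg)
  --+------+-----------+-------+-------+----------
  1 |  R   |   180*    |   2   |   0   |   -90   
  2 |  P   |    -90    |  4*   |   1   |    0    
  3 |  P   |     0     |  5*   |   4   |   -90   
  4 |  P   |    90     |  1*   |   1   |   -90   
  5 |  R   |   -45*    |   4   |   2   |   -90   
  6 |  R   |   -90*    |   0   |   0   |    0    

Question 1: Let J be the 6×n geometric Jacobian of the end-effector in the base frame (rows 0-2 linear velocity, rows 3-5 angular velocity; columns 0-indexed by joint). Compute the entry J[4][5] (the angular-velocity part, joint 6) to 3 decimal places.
axis z_5 = (0.7071,0.7071,-0.0000); lever o_n−o_5 = (0.0000,0.0000,0.0000)
cross product → J_v[:, 5] = (0.0000,-0.0000,0.0000)
J_ω[:, 5] = z_5
entry J[4][5] = 0.7071

0.707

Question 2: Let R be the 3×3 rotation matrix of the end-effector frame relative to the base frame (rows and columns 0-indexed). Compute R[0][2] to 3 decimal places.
0.707

End-effector z-axis (col 2 of R) = (0.7071,0.7071,-0.0000)
R[0][2] = 0.7071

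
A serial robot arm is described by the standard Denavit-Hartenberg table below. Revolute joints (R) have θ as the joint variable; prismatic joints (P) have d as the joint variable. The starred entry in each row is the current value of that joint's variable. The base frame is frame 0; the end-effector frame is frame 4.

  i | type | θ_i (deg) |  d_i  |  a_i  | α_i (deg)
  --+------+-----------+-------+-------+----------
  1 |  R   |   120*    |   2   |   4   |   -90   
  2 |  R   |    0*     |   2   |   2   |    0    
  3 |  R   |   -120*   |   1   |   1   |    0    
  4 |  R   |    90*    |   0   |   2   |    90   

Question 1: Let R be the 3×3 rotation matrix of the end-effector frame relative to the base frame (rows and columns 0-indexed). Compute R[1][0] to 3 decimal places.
0.750

End-effector x-axis (col 0 of R) = (-0.4330,0.7500,0.5000)
R[1][0] = 0.7500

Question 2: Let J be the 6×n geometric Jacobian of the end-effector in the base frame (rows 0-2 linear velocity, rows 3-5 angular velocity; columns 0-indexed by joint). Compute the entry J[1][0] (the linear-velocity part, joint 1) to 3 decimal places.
-6.214

axis z_0 = ẑ; lever o_n−o_0 = (-6.2141,4.7631,3.8660)
cross product → J_v[:, 0] = (-4.7631,-6.2141,0.0000)
J_ω[:, 0] = z_0
entry J[1][0] = -6.2141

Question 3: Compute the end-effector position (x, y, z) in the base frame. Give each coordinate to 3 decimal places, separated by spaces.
after link 1: o_1 = (-2.0000, 3.4641, 2.0000)
after link 2: o_2 = (-4.7321, 4.1962, 2.0000)
after link 3: o_3 = (-5.3481, 3.2631, 2.8660)
after link 4: o_4 = (-6.2141, 4.7631, 3.8660)

-6.214 4.763 3.866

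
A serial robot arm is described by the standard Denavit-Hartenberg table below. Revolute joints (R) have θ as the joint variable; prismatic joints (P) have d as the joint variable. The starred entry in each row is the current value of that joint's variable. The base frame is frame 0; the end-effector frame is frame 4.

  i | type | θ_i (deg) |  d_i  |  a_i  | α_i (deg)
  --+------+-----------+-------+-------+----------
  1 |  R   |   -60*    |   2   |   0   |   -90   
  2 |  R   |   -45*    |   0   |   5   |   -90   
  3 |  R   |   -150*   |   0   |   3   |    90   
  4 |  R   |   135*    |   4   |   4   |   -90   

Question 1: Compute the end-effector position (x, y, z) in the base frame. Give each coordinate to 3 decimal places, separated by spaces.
after link 1: o_1 = (0.0000, 0.0000, 2.0000)
after link 2: o_2 = (1.7678, -3.0619, 5.5355)
after link 3: o_3 = (2.1482, -0.7209, 3.6984)
after link 4: o_4 = (-0.9176, -5.1673, 2.0163)

-0.918 -5.167 2.016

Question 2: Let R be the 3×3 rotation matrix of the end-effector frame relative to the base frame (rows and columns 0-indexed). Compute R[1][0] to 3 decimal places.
-0.985

End-effector x-axis (col 0 of R) = (0.1603,-0.9848,-0.0670)
R[1][0] = -0.9848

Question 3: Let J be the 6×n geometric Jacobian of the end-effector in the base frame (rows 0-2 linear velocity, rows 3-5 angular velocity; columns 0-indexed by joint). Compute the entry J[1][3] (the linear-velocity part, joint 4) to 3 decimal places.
-0.475

axis z_3 = (-0.9268,-0.1268,-0.3536); lever o_n−o_3 = (-3.0658,-4.4465,-1.6822)
cross product → J_v[:, 3] = (-1.3587,-0.4751,3.7321)
J_ω[:, 3] = z_3
entry J[1][3] = -0.4751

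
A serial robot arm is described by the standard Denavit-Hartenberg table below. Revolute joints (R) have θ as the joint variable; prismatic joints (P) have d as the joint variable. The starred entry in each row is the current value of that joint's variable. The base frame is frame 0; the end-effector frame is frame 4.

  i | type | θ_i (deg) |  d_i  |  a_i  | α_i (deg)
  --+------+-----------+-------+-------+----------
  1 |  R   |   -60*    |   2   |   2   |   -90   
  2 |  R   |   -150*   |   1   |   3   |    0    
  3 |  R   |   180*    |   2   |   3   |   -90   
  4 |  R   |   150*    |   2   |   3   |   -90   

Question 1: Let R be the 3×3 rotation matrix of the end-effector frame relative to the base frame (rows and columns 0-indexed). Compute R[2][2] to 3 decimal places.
0.250

End-effector z-axis (col 2 of R) = (0.5335,0.8080,0.2500)
R[2][2] = 0.2500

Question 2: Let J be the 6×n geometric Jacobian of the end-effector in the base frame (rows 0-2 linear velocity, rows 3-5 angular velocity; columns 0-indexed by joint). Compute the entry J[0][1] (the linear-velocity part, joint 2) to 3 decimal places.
axis z_1 = (0.8660,0.5000,0.0000); lever o_n−o_1 = (-0.3260,3.5646,-0.4330)
cross product → J_v[:, 1] = (-0.2165,0.3750,3.2500)
J_ω[:, 1] = z_1
entry J[0][1] = -0.2165

-0.217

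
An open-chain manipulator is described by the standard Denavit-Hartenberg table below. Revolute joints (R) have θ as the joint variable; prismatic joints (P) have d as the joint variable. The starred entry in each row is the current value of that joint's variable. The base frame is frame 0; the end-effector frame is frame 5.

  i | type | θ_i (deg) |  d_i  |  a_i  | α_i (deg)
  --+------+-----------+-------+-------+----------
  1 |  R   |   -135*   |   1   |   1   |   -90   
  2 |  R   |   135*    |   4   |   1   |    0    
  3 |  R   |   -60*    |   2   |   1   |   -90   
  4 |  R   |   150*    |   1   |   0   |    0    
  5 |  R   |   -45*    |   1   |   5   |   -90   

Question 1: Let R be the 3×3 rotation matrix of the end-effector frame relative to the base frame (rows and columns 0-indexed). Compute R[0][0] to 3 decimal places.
-0.636

End-effector x-axis (col 0 of R) = (-0.6356,0.7304,0.2500)
R[0][0] = -0.6356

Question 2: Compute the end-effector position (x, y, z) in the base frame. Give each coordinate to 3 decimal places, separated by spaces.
after link 1: o_1 = (-0.7071, -0.7071, 1.0000)
after link 2: o_2 = (2.6213, -3.0355, 0.2929)
after link 3: o_3 = (3.8525, -4.6328, -0.6730)
after link 4: o_4 = (4.5355, -3.9497, -0.9319)
after link 5: o_5 = (2.0403, 0.3852, 0.0593)

2.040 0.385 0.059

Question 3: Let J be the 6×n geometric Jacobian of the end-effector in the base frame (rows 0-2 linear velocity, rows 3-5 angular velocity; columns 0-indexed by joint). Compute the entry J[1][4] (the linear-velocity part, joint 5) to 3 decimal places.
-0.031

axis z_4 = (0.6830,0.6830,-0.2588); lever o_n−o_4 = (-2.4952,4.3349,0.9912)
cross product → J_v[:, 4] = (1.7989,-0.0312,4.6651)
J_ω[:, 4] = z_4
entry J[1][4] = -0.0312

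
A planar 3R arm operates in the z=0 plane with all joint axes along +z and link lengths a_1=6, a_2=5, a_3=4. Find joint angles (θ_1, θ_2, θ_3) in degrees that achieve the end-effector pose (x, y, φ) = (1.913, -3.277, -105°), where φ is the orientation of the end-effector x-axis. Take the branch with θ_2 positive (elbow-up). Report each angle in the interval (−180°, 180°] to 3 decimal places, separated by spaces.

-45.004 150.004 150.000

wrist centre = target − a_3·(cos φ, sin φ) = (2.9483, 0.5867)
cos θ_2 = (9.0366−6²−5²)/(2·6·5) = -0.8661; θ_2 = 150.0037° (elbow-up)
β = atan2(0.5867,2.9483) = 11.2548°; ψ = atan2(2.4997,1.6697) = 56.2587°
θ_1 = β − ψ = -45.0039°
θ_3 = φ − θ_1 − θ_2 = 150.0003° (wrapped to (-180°,180°])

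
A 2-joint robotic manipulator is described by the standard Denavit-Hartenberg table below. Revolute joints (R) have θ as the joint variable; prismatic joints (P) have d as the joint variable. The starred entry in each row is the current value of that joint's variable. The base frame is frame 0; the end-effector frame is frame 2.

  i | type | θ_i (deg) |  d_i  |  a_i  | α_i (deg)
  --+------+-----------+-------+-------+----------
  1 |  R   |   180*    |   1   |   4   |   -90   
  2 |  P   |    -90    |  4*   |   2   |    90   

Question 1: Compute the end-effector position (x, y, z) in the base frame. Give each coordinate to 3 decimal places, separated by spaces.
-4.000 -4.000 3.000

after link 1: o_1 = (-4.0000, 0.0000, 1.0000)
after link 2: o_2 = (-4.0000, -4.0000, 3.0000)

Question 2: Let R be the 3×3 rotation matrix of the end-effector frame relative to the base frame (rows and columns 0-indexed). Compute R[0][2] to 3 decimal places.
1.000

End-effector z-axis (col 2 of R) = (1.0000,-0.0000,0.0000)
R[0][2] = 1.0000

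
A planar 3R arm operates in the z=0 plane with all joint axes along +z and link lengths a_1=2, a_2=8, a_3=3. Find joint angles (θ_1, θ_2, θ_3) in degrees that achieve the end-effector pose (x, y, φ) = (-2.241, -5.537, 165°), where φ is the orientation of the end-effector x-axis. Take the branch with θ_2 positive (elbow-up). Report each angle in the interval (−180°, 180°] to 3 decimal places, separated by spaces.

135.021 149.986 -120.007

wrist centre = target − a_3·(cos φ, sin φ) = (0.6568, -6.3135)
cos θ_2 = (40.2911−2²−8²)/(2·2·8) = -0.8659; θ_2 = 149.9860° (elbow-up)
β = atan2(-6.3135,0.6568) = -84.0610°; ψ = atan2(4.0017,-4.9272) = 140.9179°
θ_1 = β − ψ = -224.9789°
θ_3 = φ − θ_1 − θ_2 = -120.0071° (wrapped to (-180°,180°])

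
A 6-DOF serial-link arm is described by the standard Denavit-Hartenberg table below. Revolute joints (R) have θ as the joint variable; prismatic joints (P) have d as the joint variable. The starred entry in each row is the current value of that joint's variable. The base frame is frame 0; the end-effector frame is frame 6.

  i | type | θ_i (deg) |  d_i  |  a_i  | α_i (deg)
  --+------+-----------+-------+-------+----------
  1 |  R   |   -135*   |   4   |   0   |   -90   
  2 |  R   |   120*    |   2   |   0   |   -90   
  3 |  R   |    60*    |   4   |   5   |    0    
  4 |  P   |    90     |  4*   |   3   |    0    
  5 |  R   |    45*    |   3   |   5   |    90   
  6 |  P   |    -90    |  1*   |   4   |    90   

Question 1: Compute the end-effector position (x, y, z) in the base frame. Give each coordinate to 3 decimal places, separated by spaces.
after link 1: o_1 = (0.0000, 0.0000, 4.0000)
after link 2: o_2 = (1.4142, -1.4142, 4.0000)
after link 3: o_3 = (1.6857, 4.9810, 3.8349)
after link 4: o_4 = (2.1560, 7.5726, 8.0849)
after link 5: o_5 = (3.2006, 6.7871, 13.7675)
after link 6: o_6 = (-0.0234, 4.9292, 11.9917)

-0.023 4.929 11.992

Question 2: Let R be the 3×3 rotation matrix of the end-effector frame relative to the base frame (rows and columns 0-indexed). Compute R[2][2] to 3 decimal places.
-0.837

End-effector z-axis (col 2 of R) = (0.1585,0.5245,-0.8365)
R[2][2] = -0.8365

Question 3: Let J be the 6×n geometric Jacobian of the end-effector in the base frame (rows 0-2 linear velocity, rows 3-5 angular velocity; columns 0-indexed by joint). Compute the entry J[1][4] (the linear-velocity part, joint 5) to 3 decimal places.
axis z_4 = (0.6124,0.6124,0.5000); lever o_n−o_4 = (-2.1794,-2.6435,3.9067)
cross product → J_v[:, 4] = (3.7141,-3.4821,-0.2842)
J_ω[:, 4] = z_4
entry J[1][4] = -3.4821

-3.482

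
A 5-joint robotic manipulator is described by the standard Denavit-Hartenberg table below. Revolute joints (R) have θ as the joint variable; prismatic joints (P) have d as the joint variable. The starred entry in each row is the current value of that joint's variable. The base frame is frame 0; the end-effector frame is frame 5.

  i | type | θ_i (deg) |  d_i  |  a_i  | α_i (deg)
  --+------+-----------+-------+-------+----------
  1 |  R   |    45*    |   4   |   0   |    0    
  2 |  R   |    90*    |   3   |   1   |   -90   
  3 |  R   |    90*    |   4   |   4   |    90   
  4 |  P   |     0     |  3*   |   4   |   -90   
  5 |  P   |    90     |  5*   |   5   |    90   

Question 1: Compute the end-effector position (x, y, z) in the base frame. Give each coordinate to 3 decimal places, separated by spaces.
after link 1: o_1 = (0.0000, 0.0000, 4.0000)
after link 2: o_2 = (-0.7071, 0.7071, 7.0000)
after link 3: o_3 = (-3.5355, -2.1213, 3.0000)
after link 4: o_4 = (-5.6569, 0.0000, -1.0000)
after link 5: o_5 = (-5.6569, -7.0711, -1.0000)

-5.657 -7.071 -1.000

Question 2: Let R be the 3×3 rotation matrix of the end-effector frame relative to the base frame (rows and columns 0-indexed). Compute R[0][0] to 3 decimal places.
0.707

End-effector x-axis (col 0 of R) = (0.7071,-0.7071,-0.0000)
R[0][0] = 0.7071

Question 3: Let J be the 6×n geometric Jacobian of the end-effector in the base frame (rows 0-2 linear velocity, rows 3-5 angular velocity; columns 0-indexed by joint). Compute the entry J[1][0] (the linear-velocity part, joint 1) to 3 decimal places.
-5.657

axis z_0 = ẑ; lever o_n−o_0 = (-5.6569,-7.0711,-1.0000)
cross product → J_v[:, 0] = (7.0711,-5.6569,0.0000)
J_ω[:, 0] = z_0
entry J[1][0] = -5.6569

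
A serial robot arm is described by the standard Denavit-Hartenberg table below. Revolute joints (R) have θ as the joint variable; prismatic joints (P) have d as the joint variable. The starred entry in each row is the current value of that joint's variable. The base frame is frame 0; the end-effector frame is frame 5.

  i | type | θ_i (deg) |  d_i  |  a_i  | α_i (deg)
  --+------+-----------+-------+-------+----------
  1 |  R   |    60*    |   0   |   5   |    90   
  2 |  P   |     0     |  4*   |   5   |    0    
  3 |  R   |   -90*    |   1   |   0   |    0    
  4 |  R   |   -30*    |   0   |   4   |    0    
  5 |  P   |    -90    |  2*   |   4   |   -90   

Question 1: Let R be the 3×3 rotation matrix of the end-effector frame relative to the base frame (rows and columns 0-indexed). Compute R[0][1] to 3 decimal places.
End-effector y-axis (col 1 of R) = (-0.8660,0.5000,-0.0000)
R[0][1] = -0.8660

-0.866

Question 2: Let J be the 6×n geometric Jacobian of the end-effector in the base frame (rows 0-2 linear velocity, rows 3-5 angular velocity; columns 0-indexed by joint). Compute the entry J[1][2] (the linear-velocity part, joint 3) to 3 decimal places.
axis z_2 = (0.8660,-0.5000,0.0000); lever o_n−o_2 = (-0.1340,-6.2321,-1.4641)
cross product → J_v[:, 2] = (0.7321,1.2679,-5.4641)
J_ω[:, 2] = z_2
entry J[1][2] = 1.2679

1.268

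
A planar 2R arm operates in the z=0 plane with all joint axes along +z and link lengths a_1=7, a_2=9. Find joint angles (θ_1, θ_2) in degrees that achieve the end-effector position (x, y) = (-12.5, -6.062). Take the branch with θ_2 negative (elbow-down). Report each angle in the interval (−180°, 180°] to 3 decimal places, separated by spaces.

-120.000 -60.001

cos θ_2 = (192.9978−7²−9²)/(2·7·9) = 0.5000; θ_2 = -60.0011° (elbow-down)
β = atan2(-6.0620,-12.5000) = -154.1285°; ψ = atan2(-7.7943,11.4998) = -34.1285°
θ_1 = β − ψ = -120.0000°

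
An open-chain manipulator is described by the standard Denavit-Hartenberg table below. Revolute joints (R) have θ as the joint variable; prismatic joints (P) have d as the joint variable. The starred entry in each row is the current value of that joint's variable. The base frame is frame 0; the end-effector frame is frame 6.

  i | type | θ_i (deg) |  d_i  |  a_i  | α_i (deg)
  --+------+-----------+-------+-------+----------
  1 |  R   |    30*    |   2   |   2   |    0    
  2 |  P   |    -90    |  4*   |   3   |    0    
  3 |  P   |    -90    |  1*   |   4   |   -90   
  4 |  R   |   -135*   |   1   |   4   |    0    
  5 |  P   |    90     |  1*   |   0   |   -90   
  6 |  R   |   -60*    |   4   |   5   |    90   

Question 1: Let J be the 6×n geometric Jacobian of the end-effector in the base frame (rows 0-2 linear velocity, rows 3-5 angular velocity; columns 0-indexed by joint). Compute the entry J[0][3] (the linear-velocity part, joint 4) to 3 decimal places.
-1.531

axis z_3 = (0.5000,-0.8660,0.0000); lever o_n−o_3 = (1.6341,-6.3659,1.7678)
cross product → J_v[:, 3] = (-1.5309,-0.8839,-1.7678)
J_ω[:, 3] = z_3
entry J[0][3] = -1.5309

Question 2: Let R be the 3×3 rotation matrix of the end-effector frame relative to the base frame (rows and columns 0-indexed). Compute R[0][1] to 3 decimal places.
-0.612

End-effector y-axis (col 1 of R) = (-0.6124,-0.3536,-0.7071)
R[0][1] = -0.6124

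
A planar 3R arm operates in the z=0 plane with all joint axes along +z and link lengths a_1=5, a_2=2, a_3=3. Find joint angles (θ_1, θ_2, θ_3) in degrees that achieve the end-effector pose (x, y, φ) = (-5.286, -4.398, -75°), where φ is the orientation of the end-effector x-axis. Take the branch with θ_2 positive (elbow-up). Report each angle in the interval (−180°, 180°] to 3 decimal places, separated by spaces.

wrist centre = target − a_3·(cos φ, sin φ) = (-6.0625, -1.5002)
cos θ_2 = (39.0041−5²−2²)/(2·5·2) = 0.5002; θ_2 = 59.9866° (elbow-up)
β = atan2(-1.5002,-6.0625) = -166.1007°; ψ = atan2(1.7318,6.0004) = 16.0990°
θ_1 = β − ψ = -182.1998°
θ_3 = φ − θ_1 − θ_2 = 47.2132° (wrapped to (-180°,180°])

177.800 59.987 47.213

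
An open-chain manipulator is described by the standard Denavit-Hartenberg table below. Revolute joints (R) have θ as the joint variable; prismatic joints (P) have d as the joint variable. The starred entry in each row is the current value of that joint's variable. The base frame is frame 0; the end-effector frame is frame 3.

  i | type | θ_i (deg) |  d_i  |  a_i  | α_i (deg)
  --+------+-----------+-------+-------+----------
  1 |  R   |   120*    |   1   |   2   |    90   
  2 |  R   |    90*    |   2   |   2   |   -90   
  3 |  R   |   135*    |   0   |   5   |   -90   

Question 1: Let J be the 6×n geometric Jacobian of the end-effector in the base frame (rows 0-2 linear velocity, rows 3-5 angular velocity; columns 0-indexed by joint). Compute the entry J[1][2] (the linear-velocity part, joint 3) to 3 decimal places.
axis z_2 = (0.5000,-0.8660,0.0000); lever o_n−o_2 = (-3.0619,-1.7678,-3.5355)
cross product → J_v[:, 2] = (3.0619,1.7678,-3.5355)
J_ω[:, 2] = z_2
entry J[1][2] = 1.7678

1.768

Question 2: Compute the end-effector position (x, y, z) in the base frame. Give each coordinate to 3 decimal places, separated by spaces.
after link 1: o_1 = (-1.0000, 1.7321, 1.0000)
after link 2: o_2 = (0.7321, 2.7321, 3.0000)
after link 3: o_3 = (-2.3298, 0.9643, -0.5355)

-2.330 0.964 -0.536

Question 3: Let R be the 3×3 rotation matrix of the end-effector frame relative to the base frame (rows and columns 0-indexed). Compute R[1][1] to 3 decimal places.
End-effector y-axis (col 1 of R) = (-0.5000,0.8660,-0.0000)
R[1][1] = 0.8660

0.866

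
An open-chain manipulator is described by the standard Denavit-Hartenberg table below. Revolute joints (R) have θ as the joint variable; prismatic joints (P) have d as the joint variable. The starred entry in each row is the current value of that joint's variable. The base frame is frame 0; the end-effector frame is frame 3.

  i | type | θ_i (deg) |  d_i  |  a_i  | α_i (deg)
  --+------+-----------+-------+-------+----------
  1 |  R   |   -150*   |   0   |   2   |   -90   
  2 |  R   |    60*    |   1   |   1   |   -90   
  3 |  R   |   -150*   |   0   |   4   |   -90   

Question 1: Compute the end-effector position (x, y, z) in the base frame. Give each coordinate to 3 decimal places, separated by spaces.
after link 1: o_1 = (-1.7321, -1.0000, 0.0000)
after link 2: o_2 = (-1.6651, -2.1160, -0.8660)
after link 3: o_3 = (0.8349, -2.9821, 2.1340)

0.835 -2.982 2.134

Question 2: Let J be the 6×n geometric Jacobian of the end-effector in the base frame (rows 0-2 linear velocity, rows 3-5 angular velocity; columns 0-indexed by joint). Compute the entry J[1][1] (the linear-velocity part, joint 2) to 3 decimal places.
-1.067

axis z_1 = (0.5000,-0.8660,0.0000); lever o_n−o_1 = (2.5670,-1.9821,2.1340)
cross product → J_v[:, 1] = (-1.8481,-1.0670,1.2321)
J_ω[:, 1] = z_1
entry J[1][1] = -1.0670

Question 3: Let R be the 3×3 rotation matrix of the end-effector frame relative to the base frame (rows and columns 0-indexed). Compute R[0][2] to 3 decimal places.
0.217

End-effector z-axis (col 2 of R) = (0.2165,-0.8750,-0.4330)
R[0][2] = 0.2165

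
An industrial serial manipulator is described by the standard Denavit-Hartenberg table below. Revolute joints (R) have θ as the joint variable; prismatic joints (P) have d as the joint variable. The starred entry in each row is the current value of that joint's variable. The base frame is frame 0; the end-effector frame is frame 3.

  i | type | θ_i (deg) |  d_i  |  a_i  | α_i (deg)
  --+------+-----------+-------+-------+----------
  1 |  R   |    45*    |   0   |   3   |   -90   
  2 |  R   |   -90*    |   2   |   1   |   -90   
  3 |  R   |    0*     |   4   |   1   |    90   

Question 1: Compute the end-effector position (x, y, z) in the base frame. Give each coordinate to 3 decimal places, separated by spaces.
3.536 6.364 2.000

after link 1: o_1 = (2.1213, 2.1213, 0.0000)
after link 2: o_2 = (0.7071, 3.5355, 1.0000)
after link 3: o_3 = (3.5355, 6.3640, 2.0000)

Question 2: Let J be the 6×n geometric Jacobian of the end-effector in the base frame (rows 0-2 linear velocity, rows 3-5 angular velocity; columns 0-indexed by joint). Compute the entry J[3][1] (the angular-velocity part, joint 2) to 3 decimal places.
-0.707

axis z_1 = (-0.7071,0.7071,0.0000); lever o_n−o_1 = (1.4142,4.2426,2.0000)
cross product → J_v[:, 1] = (1.4142,1.4142,-4.0000)
J_ω[:, 1] = z_1
entry J[3][1] = -0.7071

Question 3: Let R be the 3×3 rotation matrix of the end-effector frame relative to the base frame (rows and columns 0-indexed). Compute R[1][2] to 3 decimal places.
End-effector z-axis (col 2 of R) = (-0.7071,0.7071,0.0000)
R[1][2] = 0.7071

0.707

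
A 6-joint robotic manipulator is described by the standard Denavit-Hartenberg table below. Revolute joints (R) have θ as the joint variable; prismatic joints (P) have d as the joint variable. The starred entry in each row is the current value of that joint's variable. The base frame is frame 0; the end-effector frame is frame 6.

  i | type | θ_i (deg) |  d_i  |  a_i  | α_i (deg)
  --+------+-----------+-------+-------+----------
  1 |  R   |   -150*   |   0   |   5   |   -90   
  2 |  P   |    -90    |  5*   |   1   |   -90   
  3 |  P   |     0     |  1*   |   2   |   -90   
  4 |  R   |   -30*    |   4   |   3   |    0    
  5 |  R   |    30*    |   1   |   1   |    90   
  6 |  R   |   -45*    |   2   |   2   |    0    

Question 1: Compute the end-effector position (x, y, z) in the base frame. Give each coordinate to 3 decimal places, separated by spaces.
after link 1: o_1 = (-4.3301, -2.5000, 0.0000)
after link 2: o_2 = (-1.8301, -6.8301, 1.0000)
after link 3: o_3 = (-2.6962, -7.3301, 3.0000)
after link 4: o_4 = (-5.9952, -4.6160, 5.5981)
after link 5: o_5 = (-6.4952, -3.7500, 6.5981)
after link 6: o_6 = (-7.5201, -5.9747, 8.0123)

-7.520 -5.975 8.012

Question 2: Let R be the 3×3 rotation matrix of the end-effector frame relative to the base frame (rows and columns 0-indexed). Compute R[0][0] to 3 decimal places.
End-effector x-axis (col 0 of R) = (0.3536,-0.6124,0.7071)
R[0][0] = 0.3536

0.354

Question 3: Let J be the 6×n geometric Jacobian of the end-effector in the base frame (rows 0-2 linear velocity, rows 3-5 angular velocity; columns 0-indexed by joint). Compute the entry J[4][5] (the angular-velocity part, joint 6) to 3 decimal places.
axis z_5 = (-0.8660,-0.5000,-0.0000); lever o_n−o_5 = (-1.0249,-2.2247,1.4142)
cross product → J_v[:, 5] = (-0.7071,1.2247,1.4142)
J_ω[:, 5] = z_5
entry J[4][5] = -0.5000

-0.500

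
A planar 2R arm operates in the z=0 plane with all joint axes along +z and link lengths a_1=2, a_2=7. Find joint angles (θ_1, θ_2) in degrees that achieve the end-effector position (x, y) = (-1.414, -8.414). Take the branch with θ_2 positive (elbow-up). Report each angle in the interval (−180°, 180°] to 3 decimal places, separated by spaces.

cos θ_2 = (72.7948−2²−7²)/(2·2·7) = 0.7070; θ_2 = 45.0121° (elbow-up)
β = atan2(-8.4140,-1.4140) = -99.5396°; ψ = atan2(4.9508,6.9487) = 35.4690°
θ_1 = β − ψ = -135.0087°

-135.009 45.012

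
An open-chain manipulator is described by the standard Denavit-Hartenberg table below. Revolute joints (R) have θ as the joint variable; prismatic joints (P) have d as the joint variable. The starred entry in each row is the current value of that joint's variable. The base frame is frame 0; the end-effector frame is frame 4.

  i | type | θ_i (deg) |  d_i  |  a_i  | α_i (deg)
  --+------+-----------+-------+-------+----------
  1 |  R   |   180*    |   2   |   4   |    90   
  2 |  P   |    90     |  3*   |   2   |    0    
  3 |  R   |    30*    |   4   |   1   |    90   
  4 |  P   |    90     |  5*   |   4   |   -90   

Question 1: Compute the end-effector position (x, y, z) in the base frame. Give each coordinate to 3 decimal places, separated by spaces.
after link 1: o_1 = (-4.0000, 0.0000, 2.0000)
after link 2: o_2 = (-4.0000, 3.0000, 4.0000)
after link 3: o_3 = (-3.5000, 7.0000, 4.8660)
after link 4: o_4 = (-7.8301, 11.0000, 7.3660)

-7.830 11.000 7.366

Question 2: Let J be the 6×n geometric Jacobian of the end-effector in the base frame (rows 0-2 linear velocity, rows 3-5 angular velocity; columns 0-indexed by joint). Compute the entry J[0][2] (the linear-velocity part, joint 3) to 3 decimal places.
3.366

axis z_2 = (0.0000,1.0000,0.0000); lever o_n−o_2 = (-3.8301,8.0000,3.3660)
cross product → J_v[:, 2] = (3.3660,-0.0000,3.8301)
J_ω[:, 2] = z_2
entry J[0][2] = 3.3660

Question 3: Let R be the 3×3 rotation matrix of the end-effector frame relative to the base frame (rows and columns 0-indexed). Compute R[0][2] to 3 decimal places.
End-effector z-axis (col 2 of R) = (-0.5000,0.0000,-0.8660)
R[0][2] = -0.5000

-0.500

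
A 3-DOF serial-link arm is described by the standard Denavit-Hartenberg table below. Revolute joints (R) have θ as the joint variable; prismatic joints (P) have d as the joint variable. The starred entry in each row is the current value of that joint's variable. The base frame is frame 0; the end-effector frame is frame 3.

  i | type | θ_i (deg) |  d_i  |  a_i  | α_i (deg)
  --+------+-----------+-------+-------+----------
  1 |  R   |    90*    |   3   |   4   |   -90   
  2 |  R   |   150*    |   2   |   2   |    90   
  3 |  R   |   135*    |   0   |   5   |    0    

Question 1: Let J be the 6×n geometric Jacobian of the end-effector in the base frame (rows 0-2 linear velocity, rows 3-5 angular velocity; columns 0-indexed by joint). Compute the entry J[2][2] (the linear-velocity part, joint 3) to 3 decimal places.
axis z_2 = (-0.0000,0.5000,-0.8660); lever o_n−o_2 = (-3.5355,3.0619,1.7678)
cross product → J_v[:, 2] = (3.5355,3.0619,1.7678)
J_ω[:, 2] = z_2
entry J[2][2] = 1.7678

1.768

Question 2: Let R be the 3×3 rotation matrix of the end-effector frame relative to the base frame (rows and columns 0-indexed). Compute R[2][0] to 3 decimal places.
0.354

End-effector x-axis (col 0 of R) = (-0.7071,0.6124,0.3536)
R[2][0] = 0.3536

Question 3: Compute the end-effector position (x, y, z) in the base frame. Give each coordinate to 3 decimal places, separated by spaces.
-5.536 5.330 3.768

after link 1: o_1 = (0.0000, 4.0000, 3.0000)
after link 2: o_2 = (-2.0000, 2.2679, 2.0000)
after link 3: o_3 = (-5.5355, 5.3298, 3.7678)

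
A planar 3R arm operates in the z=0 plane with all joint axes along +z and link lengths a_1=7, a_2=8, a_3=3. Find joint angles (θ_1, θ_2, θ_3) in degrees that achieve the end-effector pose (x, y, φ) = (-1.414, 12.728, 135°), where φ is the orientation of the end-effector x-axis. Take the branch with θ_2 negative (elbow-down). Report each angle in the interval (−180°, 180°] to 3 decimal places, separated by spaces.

wrist centre = target − a_3·(cos φ, sin φ) = (0.7073, 10.6067)
cos θ_2 = (113.0020−7²−8²)/(2·7·8) = 0.0000; θ_2 = -89.9990° (elbow-down)
β = atan2(10.6067,0.7073) = 86.1848°; ψ = atan2(-8.0000,7.0001) = -48.8135°
θ_1 = β − ψ = 134.9983°
θ_3 = φ − θ_1 − θ_2 = 90.0007° (wrapped to (-180°,180°])

134.998 -89.999 90.001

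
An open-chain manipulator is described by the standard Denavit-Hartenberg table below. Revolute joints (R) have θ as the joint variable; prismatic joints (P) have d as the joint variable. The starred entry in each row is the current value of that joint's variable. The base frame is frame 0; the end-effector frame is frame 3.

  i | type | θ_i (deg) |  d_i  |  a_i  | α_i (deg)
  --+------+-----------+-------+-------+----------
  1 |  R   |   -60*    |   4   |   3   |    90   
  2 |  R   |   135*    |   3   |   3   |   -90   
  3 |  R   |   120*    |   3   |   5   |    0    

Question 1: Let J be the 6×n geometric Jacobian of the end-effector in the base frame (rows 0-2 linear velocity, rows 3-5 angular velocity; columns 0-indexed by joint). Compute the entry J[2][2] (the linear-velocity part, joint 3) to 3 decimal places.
axis z_2 = (-0.3536,0.6124,-0.7071); lever o_n−o_2 = (3.5732,2.4712,-3.8891)
cross product → J_v[:, 2] = (-0.6341,-3.9017,-3.0619)
J_ω[:, 2] = z_2
entry J[2][2] = -3.0619

-3.062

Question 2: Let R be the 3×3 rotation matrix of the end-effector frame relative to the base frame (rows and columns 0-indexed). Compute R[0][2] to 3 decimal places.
End-effector z-axis (col 2 of R) = (-0.3536,0.6124,-0.7071)
R[0][2] = -0.3536

-0.354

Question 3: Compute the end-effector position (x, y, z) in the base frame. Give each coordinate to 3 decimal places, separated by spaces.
1.414 0.210 2.232

after link 1: o_1 = (1.5000, -2.5981, 4.0000)
after link 2: o_2 = (-2.1587, -2.2610, 6.1213)
after link 3: o_3 = (1.4145, 0.2103, 2.2322)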